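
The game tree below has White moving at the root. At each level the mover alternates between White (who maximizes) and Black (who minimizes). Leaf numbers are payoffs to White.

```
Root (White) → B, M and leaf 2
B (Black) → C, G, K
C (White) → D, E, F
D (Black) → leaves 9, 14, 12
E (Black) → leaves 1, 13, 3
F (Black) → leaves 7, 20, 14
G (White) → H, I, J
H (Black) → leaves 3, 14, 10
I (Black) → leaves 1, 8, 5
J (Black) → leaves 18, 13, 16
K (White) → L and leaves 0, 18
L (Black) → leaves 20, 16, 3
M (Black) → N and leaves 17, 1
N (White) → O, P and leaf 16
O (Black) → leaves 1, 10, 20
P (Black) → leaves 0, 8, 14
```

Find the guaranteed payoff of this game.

D (Black): min(9, 14, 12) = 9
E (Black): min(1, 13, 3) = 1
F (Black): min(7, 20, 14) = 7
C (White): max(9, 1, 7) = 9
H (Black): min(3, 14, 10) = 3
I (Black): min(1, 8, 5) = 1
J (Black): min(18, 13, 16) = 13
G (White): max(3, 1, 13) = 13
L (Black): min(20, 16, 3) = 3
K (White): max(3, 0, 18) = 18
B (Black): min(9, 13, 18) = 9
O (Black): min(1, 10, 20) = 1
P (Black): min(0, 8, 14) = 0
N (White): max(1, 0, 16) = 16
M (Black): min(16, 17, 1) = 1
Root (White): max(9, 1, 2) = 9

9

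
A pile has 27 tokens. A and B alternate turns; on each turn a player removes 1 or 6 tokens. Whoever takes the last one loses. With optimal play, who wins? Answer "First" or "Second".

First

Mark each pile size as W (mover wins) or L (mover loses):
i:   0  1  2  3  4  5  6  7  8  9 10 11 12 13 14 15 16 17 18 19 20 21 22 23 24 25 26 27
     W  L  W  L  W  L  W  W  L  W  L  W  L  W  W  L  W  L  W  L  W  W  L  W  L  W  L  W
Position 27 is W, so the first player wins.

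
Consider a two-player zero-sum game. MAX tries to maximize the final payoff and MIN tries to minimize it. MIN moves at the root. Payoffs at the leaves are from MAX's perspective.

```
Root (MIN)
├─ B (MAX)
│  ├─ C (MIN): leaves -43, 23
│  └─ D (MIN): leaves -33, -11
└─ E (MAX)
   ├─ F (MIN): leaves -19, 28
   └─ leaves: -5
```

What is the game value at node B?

C: min(-43, 23) = -43
D: min(-33, -11) = -33
B: max(-43, -33) = -33

-33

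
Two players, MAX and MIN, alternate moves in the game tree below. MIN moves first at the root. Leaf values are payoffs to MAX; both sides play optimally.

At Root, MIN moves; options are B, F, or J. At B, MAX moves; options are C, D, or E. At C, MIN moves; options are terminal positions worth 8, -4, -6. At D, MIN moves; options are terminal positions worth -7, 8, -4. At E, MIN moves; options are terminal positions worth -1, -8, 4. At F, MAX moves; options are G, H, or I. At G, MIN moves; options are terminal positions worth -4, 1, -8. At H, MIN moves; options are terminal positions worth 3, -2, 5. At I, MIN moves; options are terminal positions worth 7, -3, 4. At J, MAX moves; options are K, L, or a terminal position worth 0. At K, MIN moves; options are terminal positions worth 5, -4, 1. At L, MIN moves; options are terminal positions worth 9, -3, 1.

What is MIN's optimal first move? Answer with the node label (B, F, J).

B

C (MIN): min(8, -4, -6) = -6
D (MIN): min(-7, 8, -4) = -7
E (MIN): min(-1, -8, 4) = -8
B (MAX): max(-6, -7, -8) = -6
G (MIN): min(-4, 1, -8) = -8
H (MIN): min(3, -2, 5) = -2
I (MIN): min(7, -3, 4) = -3
F (MAX): max(-8, -2, -3) = -2
K (MIN): min(5, -4, 1) = -4
L (MIN): min(9, -3, 1) = -3
J (MAX): max(-4, -3, 0) = 0
Root (MIN): min(-6, -2, 0) = -6
MIN picks the child with the lowest value: B (value -6).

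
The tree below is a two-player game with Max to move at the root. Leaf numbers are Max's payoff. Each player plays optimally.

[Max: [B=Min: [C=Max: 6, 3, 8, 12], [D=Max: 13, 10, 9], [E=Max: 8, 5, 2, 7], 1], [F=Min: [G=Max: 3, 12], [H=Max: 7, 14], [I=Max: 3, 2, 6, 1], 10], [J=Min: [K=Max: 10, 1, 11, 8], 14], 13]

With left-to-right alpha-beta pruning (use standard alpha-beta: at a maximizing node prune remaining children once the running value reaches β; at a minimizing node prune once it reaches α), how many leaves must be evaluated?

25

C [α=-∞,β=+∞]: v=12
D [α=-∞,β=12]: v=13 after child 1 ≥ β → β-cutoff, skip 2
E [α=-∞,β=12]: v=8
B [α=-∞,β=+∞]: v=1
G [α=1,β=+∞]: v=12
H [α=1,β=12]: v=14
I [α=1,β=12]: v=6
F [α=1,β=+∞]: v=6
K [α=6,β=+∞]: v=11
J [α=6,β=+∞]: v=11
Root [α=-∞,β=+∞]: v=13
Leaves evaluated: 25 of 27.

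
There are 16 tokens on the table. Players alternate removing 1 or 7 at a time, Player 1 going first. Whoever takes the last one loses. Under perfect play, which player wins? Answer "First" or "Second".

Positions where the player to move wins (W) vs loses (L):
i:   0  1  2  3  4  5  6  7  8  9 10 11 12 13 14 15 16
     W  L  W  L  W  L  W  L  W  L  W  L  W  L  W  L  W
Position 16 is W, so the first player wins.

First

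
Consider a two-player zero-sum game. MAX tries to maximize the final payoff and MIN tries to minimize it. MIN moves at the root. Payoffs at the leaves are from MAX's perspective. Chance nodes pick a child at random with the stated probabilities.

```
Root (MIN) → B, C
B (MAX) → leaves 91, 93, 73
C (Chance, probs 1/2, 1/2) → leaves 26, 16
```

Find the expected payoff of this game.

B (MAX): max(91, 93, 73) = 93
C (Chance): 1/2·26 + 1/2·16 = 21
Root (MIN): min(93, 21) = 21

21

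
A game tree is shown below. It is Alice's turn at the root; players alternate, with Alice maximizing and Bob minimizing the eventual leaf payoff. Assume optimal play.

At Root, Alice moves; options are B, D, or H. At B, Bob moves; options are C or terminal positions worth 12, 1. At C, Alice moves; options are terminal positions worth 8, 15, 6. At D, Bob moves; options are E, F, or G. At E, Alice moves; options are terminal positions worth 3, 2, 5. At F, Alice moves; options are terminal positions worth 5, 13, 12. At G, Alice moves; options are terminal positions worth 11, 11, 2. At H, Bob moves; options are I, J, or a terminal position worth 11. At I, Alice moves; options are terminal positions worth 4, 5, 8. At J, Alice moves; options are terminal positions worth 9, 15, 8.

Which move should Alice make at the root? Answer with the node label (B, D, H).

C (Alice): max(8, 15, 6) = 15
B (Bob): min(15, 12, 1) = 1
E (Alice): max(3, 2, 5) = 5
F (Alice): max(5, 13, 12) = 13
G (Alice): max(11, 11, 2) = 11
D (Bob): min(5, 13, 11) = 5
I (Alice): max(4, 5, 8) = 8
J (Alice): max(9, 15, 8) = 15
H (Bob): min(8, 15, 11) = 8
Root (Alice): max(1, 5, 8) = 8
Alice picks the child with the highest value: H (value 8).

H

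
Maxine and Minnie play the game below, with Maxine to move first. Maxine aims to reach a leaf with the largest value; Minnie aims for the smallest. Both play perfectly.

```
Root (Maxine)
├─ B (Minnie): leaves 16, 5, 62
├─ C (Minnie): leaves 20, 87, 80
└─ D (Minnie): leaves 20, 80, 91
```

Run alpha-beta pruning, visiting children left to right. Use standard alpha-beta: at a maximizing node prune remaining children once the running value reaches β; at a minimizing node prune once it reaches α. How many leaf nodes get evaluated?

7

B [α=-∞,β=+∞]: v=5
C [α=5,β=+∞]: v=20
D [α=20,β=+∞]: v=20 after child 1 ≤ α → α-cutoff, skip 2
Root [α=-∞,β=+∞]: v=20
Leaves evaluated: 7 of 9.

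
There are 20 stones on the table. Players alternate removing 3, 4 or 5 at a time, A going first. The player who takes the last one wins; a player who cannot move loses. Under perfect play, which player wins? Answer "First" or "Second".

First

Mark each pile size as W (mover wins) or L (mover loses):
i:   0  1  2  3  4  5  6  7  8  9 10 11 12 13 14 15 16 17 18 19 20
     L  L  L  W  W  W  W  W  L  L  L  W  W  W  W  W  L  L  L  W  W
Position 20 is W, so the first player wins.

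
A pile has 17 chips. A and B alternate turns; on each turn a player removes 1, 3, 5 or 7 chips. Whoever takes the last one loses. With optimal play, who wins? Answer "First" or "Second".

Second

Mark each pile size as W (mover wins) or L (mover loses):
i:   0  1  2  3  4  5  6  7  8  9 10 11 12 13 14 15 16 17
     W  L  W  L  W  L  W  L  W  L  W  L  W  L  W  L  W  L
Position 17 is L, so the second player wins.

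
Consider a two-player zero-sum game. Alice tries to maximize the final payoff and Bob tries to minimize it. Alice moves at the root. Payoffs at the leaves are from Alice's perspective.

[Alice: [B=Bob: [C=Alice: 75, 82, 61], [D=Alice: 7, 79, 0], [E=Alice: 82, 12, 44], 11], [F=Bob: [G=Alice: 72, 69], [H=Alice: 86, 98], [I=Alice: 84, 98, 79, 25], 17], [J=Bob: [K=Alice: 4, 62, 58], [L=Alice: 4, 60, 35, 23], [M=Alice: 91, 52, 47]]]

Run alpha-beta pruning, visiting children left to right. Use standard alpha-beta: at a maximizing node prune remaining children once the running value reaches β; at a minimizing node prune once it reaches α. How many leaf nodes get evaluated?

C [α=-∞,β=+∞]: v=82
D [α=-∞,β=82]: v=79
E [α=-∞,β=79]: v=82 after child 1 ≥ β → β-cutoff, skip 2
B [α=-∞,β=+∞]: v=11
G [α=11,β=+∞]: v=72
H [α=11,β=72]: v=86 after child 1 ≥ β → β-cutoff, skip 1
I [α=11,β=72]: v=84 after child 1 ≥ β → β-cutoff, skip 3
F [α=11,β=+∞]: v=17
K [α=17,β=+∞]: v=62
L [α=17,β=62]: v=60
M [α=17,β=60]: v=91 after child 1 ≥ β → β-cutoff, skip 2
J [α=17,β=+∞]: v=60
Root [α=-∞,β=+∞]: v=60
Leaves evaluated: 21 of 29.

21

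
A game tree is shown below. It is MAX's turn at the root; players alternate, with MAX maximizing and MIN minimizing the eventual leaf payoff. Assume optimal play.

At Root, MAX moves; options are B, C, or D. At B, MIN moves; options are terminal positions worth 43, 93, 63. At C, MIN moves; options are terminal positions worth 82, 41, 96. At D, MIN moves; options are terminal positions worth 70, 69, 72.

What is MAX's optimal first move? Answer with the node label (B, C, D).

B (MIN): min(43, 93, 63) = 43
C (MIN): min(82, 41, 96) = 41
D (MIN): min(70, 69, 72) = 69
Root (MAX): max(43, 41, 69) = 69
MAX picks the child with the highest value: D (value 69).

D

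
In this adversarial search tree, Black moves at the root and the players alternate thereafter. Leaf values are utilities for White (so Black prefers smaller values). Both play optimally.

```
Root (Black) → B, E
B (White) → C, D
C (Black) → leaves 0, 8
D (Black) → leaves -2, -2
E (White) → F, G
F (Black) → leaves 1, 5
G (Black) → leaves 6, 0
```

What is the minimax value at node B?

0

C: min(0, 8) = 0
D: min(-2, -2) = -2
B: max(0, -2) = 0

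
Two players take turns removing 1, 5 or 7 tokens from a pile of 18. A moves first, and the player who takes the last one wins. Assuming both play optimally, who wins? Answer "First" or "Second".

i:   0  1  2  3  4  5  6  7  8  9 10 11 12 13 14 15 16 17 18
     L  W  L  W  L  W  L  W  L  W  L  W  L  W  L  W  L  W  L
Position 18 is L, so the second player wins.

Second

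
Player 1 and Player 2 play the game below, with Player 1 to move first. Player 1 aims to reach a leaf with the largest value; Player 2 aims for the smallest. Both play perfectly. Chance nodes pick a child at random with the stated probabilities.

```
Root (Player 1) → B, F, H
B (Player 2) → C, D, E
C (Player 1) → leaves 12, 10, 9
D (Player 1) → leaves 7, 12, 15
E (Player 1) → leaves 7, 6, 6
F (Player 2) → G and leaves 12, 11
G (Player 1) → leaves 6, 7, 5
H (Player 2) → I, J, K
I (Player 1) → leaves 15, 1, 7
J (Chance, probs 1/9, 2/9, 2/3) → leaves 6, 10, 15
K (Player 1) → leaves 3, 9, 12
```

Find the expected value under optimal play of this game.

C (Player 1): max(12, 10, 9) = 12
D (Player 1): max(7, 12, 15) = 15
E (Player 1): max(7, 6, 6) = 7
B (Player 2): min(12, 15, 7) = 7
G (Player 1): max(6, 7, 5) = 7
F (Player 2): min(7, 12, 11) = 7
I (Player 1): max(15, 1, 7) = 15
J (Chance): 1/9·6 + 2/9·10 + 2/3·15 = 12.89
K (Player 1): max(3, 9, 12) = 12
H (Player 2): min(15, 12.89, 12) = 12
Root (Player 1): max(7, 7, 12) = 12

12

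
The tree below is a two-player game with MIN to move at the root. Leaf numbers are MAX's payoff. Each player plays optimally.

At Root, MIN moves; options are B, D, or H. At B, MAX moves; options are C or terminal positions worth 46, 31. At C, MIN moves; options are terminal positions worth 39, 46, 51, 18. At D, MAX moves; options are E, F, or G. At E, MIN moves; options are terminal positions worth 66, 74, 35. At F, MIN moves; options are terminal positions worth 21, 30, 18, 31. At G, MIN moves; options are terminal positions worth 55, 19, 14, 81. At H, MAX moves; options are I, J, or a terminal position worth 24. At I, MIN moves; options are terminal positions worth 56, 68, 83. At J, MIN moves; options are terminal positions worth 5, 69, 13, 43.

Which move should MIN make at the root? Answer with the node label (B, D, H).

C (MIN): min(39, 46, 51, 18) = 18
B (MAX): max(18, 46, 31) = 46
E (MIN): min(66, 74, 35) = 35
F (MIN): min(21, 30, 18, 31) = 18
G (MIN): min(55, 19, 14, 81) = 14
D (MAX): max(35, 18, 14) = 35
I (MIN): min(56, 68, 83) = 56
J (MIN): min(5, 69, 13, 43) = 5
H (MAX): max(56, 5, 24) = 56
Root (MIN): min(46, 35, 56) = 35
MIN picks the child with the lowest value: D (value 35).

D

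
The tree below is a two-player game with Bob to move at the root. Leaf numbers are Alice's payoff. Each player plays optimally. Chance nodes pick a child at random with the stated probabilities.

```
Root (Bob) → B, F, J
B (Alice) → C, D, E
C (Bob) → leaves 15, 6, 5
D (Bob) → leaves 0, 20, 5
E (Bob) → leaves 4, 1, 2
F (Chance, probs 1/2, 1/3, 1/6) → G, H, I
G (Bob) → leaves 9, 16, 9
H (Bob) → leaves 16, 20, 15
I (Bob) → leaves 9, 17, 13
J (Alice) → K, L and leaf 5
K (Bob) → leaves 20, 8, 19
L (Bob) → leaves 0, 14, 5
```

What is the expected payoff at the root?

C (Bob): min(15, 6, 5) = 5
D (Bob): min(0, 20, 5) = 0
E (Bob): min(4, 1, 2) = 1
B (Alice): max(5, 0, 1) = 5
G (Bob): min(9, 16, 9) = 9
H (Bob): min(16, 20, 15) = 15
I (Bob): min(9, 17, 13) = 9
F (Chance): 1/2·9 + 1/3·15 + 1/6·9 = 11
K (Bob): min(20, 8, 19) = 8
L (Bob): min(0, 14, 5) = 0
J (Alice): max(8, 0, 5) = 8
Root (Bob): min(5, 11, 8) = 5

5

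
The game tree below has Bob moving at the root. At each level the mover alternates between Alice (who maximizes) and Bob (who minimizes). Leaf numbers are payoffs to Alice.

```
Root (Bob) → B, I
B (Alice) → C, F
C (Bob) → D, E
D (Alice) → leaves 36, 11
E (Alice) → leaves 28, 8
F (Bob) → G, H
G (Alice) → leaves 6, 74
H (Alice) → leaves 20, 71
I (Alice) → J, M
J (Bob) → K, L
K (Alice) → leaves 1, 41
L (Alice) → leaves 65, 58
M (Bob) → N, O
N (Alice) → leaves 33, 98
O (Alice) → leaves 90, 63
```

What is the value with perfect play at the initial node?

D (Alice): max(36, 11) = 36
E (Alice): max(28, 8) = 28
C (Bob): min(36, 28) = 28
G (Alice): max(6, 74) = 74
H (Alice): max(20, 71) = 71
F (Bob): min(74, 71) = 71
B (Alice): max(28, 71) = 71
K (Alice): max(1, 41) = 41
L (Alice): max(65, 58) = 65
J (Bob): min(41, 65) = 41
N (Alice): max(33, 98) = 98
O (Alice): max(90, 63) = 90
M (Bob): min(98, 90) = 90
I (Alice): max(41, 90) = 90
Root (Bob): min(71, 90) = 71

71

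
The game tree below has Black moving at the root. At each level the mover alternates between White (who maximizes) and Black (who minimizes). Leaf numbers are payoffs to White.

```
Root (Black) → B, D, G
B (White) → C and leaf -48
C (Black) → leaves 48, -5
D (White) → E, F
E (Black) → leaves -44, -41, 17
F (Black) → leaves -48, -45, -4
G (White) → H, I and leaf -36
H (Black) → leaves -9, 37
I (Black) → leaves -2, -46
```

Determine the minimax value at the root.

-44

C (Black): min(48, -5) = -5
B (White): max(-5, -48) = -5
E (Black): min(-44, -41, 17) = -44
F (Black): min(-48, -45, -4) = -48
D (White): max(-44, -48) = -44
H (Black): min(-9, 37) = -9
I (Black): min(-2, -46) = -46
G (White): max(-9, -46, -36) = -9
Root (Black): min(-5, -44, -9) = -44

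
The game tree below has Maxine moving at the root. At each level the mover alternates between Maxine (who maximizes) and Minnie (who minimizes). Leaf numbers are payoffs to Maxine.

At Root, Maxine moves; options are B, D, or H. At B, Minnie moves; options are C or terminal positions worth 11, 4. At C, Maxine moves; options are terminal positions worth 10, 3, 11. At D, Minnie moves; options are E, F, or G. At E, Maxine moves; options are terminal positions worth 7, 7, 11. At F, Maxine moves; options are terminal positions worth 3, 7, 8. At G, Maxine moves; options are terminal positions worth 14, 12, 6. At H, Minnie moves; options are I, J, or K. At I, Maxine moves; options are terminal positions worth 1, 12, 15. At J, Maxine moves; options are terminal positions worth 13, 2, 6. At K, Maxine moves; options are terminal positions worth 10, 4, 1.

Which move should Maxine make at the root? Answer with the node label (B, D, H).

H

C (Maxine): max(10, 3, 11) = 11
B (Minnie): min(11, 11, 4) = 4
E (Maxine): max(7, 7, 11) = 11
F (Maxine): max(3, 7, 8) = 8
G (Maxine): max(14, 12, 6) = 14
D (Minnie): min(11, 8, 14) = 8
I (Maxine): max(1, 12, 15) = 15
J (Maxine): max(13, 2, 6) = 13
K (Maxine): max(10, 4, 1) = 10
H (Minnie): min(15, 13, 10) = 10
Root (Maxine): max(4, 8, 10) = 10
Maxine picks the child with the highest value: H (value 10).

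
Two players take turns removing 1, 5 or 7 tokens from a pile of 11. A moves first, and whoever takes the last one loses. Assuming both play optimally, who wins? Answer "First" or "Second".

Second

W/L table (W = player to move can force a win):
i:   0  1  2  3  4  5  6  7  8  9 10 11
     W  L  W  L  W  L  W  L  W  L  W  L
Position 11 is L, so the second player wins.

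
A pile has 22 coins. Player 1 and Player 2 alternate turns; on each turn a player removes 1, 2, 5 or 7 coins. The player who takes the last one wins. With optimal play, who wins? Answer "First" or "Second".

Mark each pile size as W (mover wins) or L (mover loses):
i:   0  1  2  3  4  5  6  7  8  9 10 11 12 13 14 15 16 17 18 19 20 21 22
     L  W  W  L  W  W  L  W  W  L  W  W  L  W  W  L  W  W  L  W  W  L  W
Position 22 is W, so the first player wins.

First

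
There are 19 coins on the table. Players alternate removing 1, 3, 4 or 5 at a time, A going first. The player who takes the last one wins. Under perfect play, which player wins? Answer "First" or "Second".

First

W/L table (W = player to move can force a win):
i:   0  1  2  3  4  5  6  7  8  9 10 11 12 13 14 15 16 17 18 19
     L  W  L  W  W  W  W  W  L  W  L  W  W  W  W  W  L  W  L  W
Position 19 is W, so the first player wins.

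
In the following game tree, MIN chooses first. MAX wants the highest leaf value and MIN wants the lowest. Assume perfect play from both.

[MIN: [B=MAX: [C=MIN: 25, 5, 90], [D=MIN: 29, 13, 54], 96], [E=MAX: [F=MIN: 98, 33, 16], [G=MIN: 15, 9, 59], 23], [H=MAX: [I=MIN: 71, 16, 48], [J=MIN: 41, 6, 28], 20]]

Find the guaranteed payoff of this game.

C (MIN): min(25, 5, 90) = 5
D (MIN): min(29, 13, 54) = 13
B (MAX): max(5, 13, 96) = 96
F (MIN): min(98, 33, 16) = 16
G (MIN): min(15, 9, 59) = 9
E (MAX): max(16, 9, 23) = 23
I (MIN): min(71, 16, 48) = 16
J (MIN): min(41, 6, 28) = 6
H (MAX): max(16, 6, 20) = 20
Root (MIN): min(96, 23, 20) = 20

20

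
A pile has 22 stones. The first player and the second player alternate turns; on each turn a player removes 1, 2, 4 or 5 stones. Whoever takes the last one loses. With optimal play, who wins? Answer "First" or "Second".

Compute winning (W) and losing (L) positions by backward induction:
i:   0  1  2  3  4  5  6  7  8  9 10 11 12 13 14 15 16 17 18 19 20 21 22
     W  L  W  W  L  W  W  L  W  W  L  W  W  L  W  W  L  W  W  L  W  W  L
Position 22 is L, so the second player wins.

Second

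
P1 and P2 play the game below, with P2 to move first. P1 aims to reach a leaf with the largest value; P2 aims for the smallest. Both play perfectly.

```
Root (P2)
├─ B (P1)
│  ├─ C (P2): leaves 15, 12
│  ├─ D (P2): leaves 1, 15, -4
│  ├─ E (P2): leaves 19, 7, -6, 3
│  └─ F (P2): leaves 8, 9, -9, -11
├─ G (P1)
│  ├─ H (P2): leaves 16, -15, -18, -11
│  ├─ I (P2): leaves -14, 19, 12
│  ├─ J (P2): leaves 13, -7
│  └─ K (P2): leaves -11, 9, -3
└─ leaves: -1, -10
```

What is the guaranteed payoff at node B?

C: min(15, 12) = 12
D: min(1, 15, -4) = -4
E: min(19, 7, -6, 3) = -6
F: min(8, 9, -9, -11) = -11
B: max(12, -4, -6, -11) = 12

12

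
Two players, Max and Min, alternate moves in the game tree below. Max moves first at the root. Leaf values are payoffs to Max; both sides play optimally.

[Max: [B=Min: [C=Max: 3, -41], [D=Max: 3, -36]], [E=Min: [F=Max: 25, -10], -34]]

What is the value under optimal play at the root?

C (Max): max(3, -41) = 3
D (Max): max(3, -36) = 3
B (Min): min(3, 3) = 3
F (Max): max(25, -10) = 25
E (Min): min(25, -34) = -34
Root (Max): max(3, -34) = 3

3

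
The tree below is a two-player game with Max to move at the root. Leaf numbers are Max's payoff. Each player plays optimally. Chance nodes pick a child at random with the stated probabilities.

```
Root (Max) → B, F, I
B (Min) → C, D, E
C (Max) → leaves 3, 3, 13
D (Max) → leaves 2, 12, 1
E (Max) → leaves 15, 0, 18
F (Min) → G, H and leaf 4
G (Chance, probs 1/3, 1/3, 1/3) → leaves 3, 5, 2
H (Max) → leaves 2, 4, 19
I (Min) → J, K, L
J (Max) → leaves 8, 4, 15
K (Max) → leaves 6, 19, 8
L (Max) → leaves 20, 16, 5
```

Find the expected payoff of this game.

15

C (Max): max(3, 3, 13) = 13
D (Max): max(2, 12, 1) = 12
E (Max): max(15, 0, 18) = 18
B (Min): min(13, 12, 18) = 12
G (Chance): 1/3·3 + 1/3·5 + 1/3·2 = 3.33
H (Max): max(2, 4, 19) = 19
F (Min): min(3.33, 19, 4) = 3.33
J (Max): max(8, 4, 15) = 15
K (Max): max(6, 19, 8) = 19
L (Max): max(20, 16, 5) = 20
I (Min): min(15, 19, 20) = 15
Root (Max): max(12, 3.33, 15) = 15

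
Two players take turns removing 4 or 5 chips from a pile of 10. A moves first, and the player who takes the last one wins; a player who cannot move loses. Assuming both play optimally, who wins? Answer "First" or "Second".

Second

W/L table (W = player to move can force a win):
i:   0  1  2  3  4  5  6  7  8  9 10
     L  L  L  L  W  W  W  W  W  L  L
Position 10 is L, so the second player wins.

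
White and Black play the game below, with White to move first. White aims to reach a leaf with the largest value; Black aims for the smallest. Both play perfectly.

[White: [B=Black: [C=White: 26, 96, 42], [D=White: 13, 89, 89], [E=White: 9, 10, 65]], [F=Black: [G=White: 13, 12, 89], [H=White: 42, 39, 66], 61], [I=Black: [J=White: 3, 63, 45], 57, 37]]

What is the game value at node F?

61

G: max(13, 12, 89) = 89
H: max(42, 39, 66) = 66
F: min(89, 66, 61) = 61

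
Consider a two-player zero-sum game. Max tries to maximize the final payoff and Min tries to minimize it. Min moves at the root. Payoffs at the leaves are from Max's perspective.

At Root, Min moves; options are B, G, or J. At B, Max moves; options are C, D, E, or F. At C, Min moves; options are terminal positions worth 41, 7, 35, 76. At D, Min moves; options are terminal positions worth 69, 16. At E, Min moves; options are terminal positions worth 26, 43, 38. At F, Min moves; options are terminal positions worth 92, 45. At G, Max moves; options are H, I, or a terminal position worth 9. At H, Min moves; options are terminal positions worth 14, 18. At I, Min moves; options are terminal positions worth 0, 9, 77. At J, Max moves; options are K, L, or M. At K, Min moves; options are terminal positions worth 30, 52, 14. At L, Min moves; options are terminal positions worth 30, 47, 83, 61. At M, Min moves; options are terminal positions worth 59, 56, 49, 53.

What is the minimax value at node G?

H: min(14, 18) = 14
I: min(0, 9, 77) = 0
G: max(14, 0, 9) = 14

14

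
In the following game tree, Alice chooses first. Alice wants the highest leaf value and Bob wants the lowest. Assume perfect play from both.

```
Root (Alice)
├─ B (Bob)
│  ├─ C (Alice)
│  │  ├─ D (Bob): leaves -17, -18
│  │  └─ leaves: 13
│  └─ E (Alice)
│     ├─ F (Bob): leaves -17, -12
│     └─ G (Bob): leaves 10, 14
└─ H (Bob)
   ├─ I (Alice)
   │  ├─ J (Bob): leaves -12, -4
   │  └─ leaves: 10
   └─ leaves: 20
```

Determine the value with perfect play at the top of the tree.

D (Bob): min(-17, -18) = -18
C (Alice): max(-18, 13) = 13
F (Bob): min(-17, -12) = -17
G (Bob): min(10, 14) = 10
E (Alice): max(-17, 10) = 10
B (Bob): min(13, 10) = 10
J (Bob): min(-12, -4) = -12
I (Alice): max(-12, 10) = 10
H (Bob): min(10, 20) = 10
Root (Alice): max(10, 10) = 10

10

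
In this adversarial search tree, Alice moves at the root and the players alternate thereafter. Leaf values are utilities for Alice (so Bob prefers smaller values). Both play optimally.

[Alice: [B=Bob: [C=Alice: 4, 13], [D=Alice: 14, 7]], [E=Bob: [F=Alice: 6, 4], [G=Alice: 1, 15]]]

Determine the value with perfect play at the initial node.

C (Alice): max(4, 13) = 13
D (Alice): max(14, 7) = 14
B (Bob): min(13, 14) = 13
F (Alice): max(6, 4) = 6
G (Alice): max(1, 15) = 15
E (Bob): min(6, 15) = 6
Root (Alice): max(13, 6) = 13

13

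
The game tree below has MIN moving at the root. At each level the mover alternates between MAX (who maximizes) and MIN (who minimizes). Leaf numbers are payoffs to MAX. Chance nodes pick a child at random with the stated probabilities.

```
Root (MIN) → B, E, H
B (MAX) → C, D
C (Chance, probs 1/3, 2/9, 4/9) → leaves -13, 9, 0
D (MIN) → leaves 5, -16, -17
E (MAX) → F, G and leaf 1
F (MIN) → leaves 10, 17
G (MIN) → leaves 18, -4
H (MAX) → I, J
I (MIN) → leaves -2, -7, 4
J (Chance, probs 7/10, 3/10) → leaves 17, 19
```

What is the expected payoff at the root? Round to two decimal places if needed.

C (Chance): 1/3·-13 + 2/9·9 + 4/9·0 = -2.33
D (MIN): min(5, -16, -17) = -17
B (MAX): max(-2.33, -17) = -2.33
F (MIN): min(10, 17) = 10
G (MIN): min(18, -4) = -4
E (MAX): max(10, -4, 1) = 10
I (MIN): min(-2, -7, 4) = -7
J (Chance): 7/10·17 + 3/10·19 = 17.6
H (MAX): max(-7, 17.6) = 17.6
Root (MIN): min(-2.33, 10, 17.6) = -2.33

-2.33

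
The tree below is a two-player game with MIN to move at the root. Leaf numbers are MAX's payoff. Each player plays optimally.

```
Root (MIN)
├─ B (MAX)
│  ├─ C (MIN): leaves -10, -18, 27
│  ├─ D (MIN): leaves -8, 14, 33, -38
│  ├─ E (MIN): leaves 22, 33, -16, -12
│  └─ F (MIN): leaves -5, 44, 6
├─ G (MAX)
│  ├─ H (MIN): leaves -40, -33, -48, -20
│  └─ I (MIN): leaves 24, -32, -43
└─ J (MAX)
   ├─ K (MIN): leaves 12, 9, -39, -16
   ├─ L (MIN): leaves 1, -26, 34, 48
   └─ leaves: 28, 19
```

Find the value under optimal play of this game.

C (MIN): min(-10, -18, 27) = -18
D (MIN): min(-8, 14, 33, -38) = -38
E (MIN): min(22, 33, -16, -12) = -16
F (MIN): min(-5, 44, 6) = -5
B (MAX): max(-18, -38, -16, -5) = -5
H (MIN): min(-40, -33, -48, -20) = -48
I (MIN): min(24, -32, -43) = -43
G (MAX): max(-48, -43) = -43
K (MIN): min(12, 9, -39, -16) = -39
L (MIN): min(1, -26, 34, 48) = -26
J (MAX): max(-39, -26, 28, 19) = 28
Root (MIN): min(-5, -43, 28) = -43

-43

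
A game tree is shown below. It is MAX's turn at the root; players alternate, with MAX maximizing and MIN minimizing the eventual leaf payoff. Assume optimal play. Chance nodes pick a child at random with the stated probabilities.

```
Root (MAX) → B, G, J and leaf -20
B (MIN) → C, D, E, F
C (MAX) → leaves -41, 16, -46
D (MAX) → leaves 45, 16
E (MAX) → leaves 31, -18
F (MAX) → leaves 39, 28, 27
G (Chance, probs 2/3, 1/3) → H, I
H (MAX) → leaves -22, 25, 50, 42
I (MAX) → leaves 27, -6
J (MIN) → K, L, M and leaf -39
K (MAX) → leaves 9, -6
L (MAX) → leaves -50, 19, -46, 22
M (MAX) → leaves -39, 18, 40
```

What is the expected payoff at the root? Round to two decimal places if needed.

42.33

C (MAX): max(-41, 16, -46) = 16
D (MAX): max(45, 16) = 45
E (MAX): max(31, -18) = 31
F (MAX): max(39, 28, 27) = 39
B (MIN): min(16, 45, 31, 39) = 16
H (MAX): max(-22, 25, 50, 42) = 50
I (MAX): max(27, -6) = 27
G (Chance): 2/3·50 + 1/3·27 = 42.33
K (MAX): max(9, -6) = 9
L (MAX): max(-50, 19, -46, 22) = 22
M (MAX): max(-39, 18, 40) = 40
J (MIN): min(9, 22, 40, -39) = -39
Root (MAX): max(16, 42.33, -39, -20) = 42.33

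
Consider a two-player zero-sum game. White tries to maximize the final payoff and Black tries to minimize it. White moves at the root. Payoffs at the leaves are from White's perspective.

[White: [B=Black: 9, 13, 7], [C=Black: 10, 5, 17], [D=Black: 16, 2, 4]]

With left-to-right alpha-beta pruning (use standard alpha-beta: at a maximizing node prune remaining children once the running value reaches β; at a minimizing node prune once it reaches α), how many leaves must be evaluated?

B [α=-∞,β=+∞]: v=7
C [α=7,β=+∞]: v=5 after child 2 ≤ α → α-cutoff, skip 1
D [α=7,β=+∞]: v=2 after child 2 ≤ α → α-cutoff, skip 1
Root [α=-∞,β=+∞]: v=7
Leaves evaluated: 7 of 9.

7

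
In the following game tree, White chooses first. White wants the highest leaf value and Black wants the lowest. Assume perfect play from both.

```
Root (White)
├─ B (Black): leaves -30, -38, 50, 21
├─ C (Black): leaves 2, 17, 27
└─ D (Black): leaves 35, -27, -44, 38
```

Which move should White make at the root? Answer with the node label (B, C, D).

B (Black): min(-30, -38, 50, 21) = -38
C (Black): min(2, 17, 27) = 2
D (Black): min(35, -27, -44, 38) = -44
Root (White): max(-38, 2, -44) = 2
White picks the child with the highest value: C (value 2).

C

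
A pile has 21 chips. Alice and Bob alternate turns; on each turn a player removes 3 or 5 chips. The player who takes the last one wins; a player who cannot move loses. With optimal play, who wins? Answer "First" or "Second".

First

i:   0  1  2  3  4  5  6  7  8  9 10 11 12 13 14 15 16 17 18 19 20 21
     L  L  L  W  W  W  W  W  L  L  L  W  W  W  W  W  L  L  L  W  W  W
Position 21 is W, so the first player wins.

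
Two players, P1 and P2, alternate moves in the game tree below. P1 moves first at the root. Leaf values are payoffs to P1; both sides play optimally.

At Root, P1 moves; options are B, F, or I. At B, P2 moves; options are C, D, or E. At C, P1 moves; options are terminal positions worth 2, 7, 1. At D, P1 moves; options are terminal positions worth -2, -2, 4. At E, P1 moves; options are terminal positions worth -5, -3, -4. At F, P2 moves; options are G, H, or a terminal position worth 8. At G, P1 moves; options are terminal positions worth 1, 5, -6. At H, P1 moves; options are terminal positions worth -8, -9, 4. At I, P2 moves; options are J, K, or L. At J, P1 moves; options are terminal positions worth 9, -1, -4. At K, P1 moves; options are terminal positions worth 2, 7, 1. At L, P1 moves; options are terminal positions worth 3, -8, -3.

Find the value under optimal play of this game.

C (P1): max(2, 7, 1) = 7
D (P1): max(-2, -2, 4) = 4
E (P1): max(-5, -3, -4) = -3
B (P2): min(7, 4, -3) = -3
G (P1): max(1, 5, -6) = 5
H (P1): max(-8, -9, 4) = 4
F (P2): min(5, 4, 8) = 4
J (P1): max(9, -1, -4) = 9
K (P1): max(2, 7, 1) = 7
L (P1): max(3, -8, -3) = 3
I (P2): min(9, 7, 3) = 3
Root (P1): max(-3, 4, 3) = 4

4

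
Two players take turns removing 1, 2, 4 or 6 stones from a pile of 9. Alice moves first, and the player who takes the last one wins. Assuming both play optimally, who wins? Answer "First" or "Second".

Mark each pile size as W (mover wins) or L (mover loses):
i:   0  1  2  3  4  5  6  7  8  9
     L  W  W  L  W  W  W  W  L  W
Position 9 is W, so the first player wins.

First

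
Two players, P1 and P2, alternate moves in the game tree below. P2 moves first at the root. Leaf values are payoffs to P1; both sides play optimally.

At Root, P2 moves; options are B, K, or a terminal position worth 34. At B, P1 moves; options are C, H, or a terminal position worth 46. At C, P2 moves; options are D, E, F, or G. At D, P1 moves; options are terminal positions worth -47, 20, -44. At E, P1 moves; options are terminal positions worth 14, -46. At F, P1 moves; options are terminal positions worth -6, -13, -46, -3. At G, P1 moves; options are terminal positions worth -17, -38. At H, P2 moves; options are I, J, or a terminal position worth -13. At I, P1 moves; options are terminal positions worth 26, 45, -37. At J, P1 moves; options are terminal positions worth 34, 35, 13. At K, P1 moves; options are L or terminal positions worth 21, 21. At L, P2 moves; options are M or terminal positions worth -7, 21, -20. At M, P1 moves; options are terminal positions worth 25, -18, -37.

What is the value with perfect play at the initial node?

21

D (P1): max(-47, 20, -44) = 20
E (P1): max(14, -46) = 14
F (P1): max(-6, -13, -46, -3) = -3
G (P1): max(-17, -38) = -17
C (P2): min(20, 14, -3, -17) = -17
I (P1): max(26, 45, -37) = 45
J (P1): max(34, 35, 13) = 35
H (P2): min(45, 35, -13) = -13
B (P1): max(-17, -13, 46) = 46
M (P1): max(25, -18, -37) = 25
L (P2): min(25, -7, 21, -20) = -20
K (P1): max(-20, 21, 21) = 21
Root (P2): min(46, 21, 34) = 21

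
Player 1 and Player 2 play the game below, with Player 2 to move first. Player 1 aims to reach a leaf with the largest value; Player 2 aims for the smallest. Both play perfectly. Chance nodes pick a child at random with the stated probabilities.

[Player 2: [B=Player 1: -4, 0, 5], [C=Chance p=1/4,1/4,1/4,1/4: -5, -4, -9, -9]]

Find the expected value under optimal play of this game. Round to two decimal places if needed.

-6.75

B (Player 1): max(-4, 0, 5) = 5
C (Chance): 1/4·-5 + 1/4·-4 + 1/4·-9 + 1/4·-9 = -6.75
Root (Player 2): min(5, -6.75) = -6.75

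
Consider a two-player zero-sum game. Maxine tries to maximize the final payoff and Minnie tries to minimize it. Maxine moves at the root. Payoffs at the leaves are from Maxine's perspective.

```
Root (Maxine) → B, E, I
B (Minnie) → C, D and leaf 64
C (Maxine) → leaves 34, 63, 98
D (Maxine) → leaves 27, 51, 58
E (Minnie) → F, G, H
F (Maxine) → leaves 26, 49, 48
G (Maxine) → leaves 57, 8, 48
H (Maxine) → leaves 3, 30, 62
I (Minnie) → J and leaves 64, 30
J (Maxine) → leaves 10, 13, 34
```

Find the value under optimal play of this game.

58

C (Maxine): max(34, 63, 98) = 98
D (Maxine): max(27, 51, 58) = 58
B (Minnie): min(98, 58, 64) = 58
F (Maxine): max(26, 49, 48) = 49
G (Maxine): max(57, 8, 48) = 57
H (Maxine): max(3, 30, 62) = 62
E (Minnie): min(49, 57, 62) = 49
J (Maxine): max(10, 13, 34) = 34
I (Minnie): min(34, 64, 30) = 30
Root (Maxine): max(58, 49, 30) = 58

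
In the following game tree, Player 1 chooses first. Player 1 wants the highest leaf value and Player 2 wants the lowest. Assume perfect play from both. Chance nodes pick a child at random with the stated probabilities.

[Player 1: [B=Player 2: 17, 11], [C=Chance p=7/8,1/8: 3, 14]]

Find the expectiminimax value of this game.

B (Player 2): min(17, 11) = 11
C (Chance): 7/8·3 + 1/8·14 = 4.38
Root (Player 1): max(11, 4.38) = 11

11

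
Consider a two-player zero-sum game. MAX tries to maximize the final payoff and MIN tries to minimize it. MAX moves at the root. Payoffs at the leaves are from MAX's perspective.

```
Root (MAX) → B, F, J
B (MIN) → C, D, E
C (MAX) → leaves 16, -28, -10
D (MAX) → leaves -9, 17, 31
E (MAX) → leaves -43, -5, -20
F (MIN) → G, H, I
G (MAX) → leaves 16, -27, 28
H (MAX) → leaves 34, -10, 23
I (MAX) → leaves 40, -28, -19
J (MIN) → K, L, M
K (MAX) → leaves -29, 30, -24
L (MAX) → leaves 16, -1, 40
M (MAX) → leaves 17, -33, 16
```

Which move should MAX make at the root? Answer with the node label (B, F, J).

F

C (MAX): max(16, -28, -10) = 16
D (MAX): max(-9, 17, 31) = 31
E (MAX): max(-43, -5, -20) = -5
B (MIN): min(16, 31, -5) = -5
G (MAX): max(16, -27, 28) = 28
H (MAX): max(34, -10, 23) = 34
I (MAX): max(40, -28, -19) = 40
F (MIN): min(28, 34, 40) = 28
K (MAX): max(-29, 30, -24) = 30
L (MAX): max(16, -1, 40) = 40
M (MAX): max(17, -33, 16) = 17
J (MIN): min(30, 40, 17) = 17
Root (MAX): max(-5, 28, 17) = 28
MAX picks the child with the highest value: F (value 28).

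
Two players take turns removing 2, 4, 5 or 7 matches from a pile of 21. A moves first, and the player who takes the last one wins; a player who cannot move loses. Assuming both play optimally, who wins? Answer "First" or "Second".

W/L table (W = player to move can force a win):
i:   0  1  2  3  4  5  6  7  8  9 10 11 12 13 14 15 16 17 18 19 20 21
     L  L  W  W  W  W  W  W  W  L  L  W  W  W  W  W  W  W  L  L  W  W
Position 21 is W, so the first player wins.

First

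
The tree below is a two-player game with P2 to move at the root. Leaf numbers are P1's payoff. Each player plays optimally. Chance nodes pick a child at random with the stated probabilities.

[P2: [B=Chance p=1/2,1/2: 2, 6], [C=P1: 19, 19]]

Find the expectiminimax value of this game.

4

B (Chance): 1/2·2 + 1/2·6 = 4
C (P1): max(19, 19) = 19
Root (P2): min(4, 19) = 4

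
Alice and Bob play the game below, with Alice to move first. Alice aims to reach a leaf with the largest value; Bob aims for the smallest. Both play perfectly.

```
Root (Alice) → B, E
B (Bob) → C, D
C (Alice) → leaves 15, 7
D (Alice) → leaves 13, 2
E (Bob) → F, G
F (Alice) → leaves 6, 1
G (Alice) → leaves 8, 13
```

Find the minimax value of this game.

13

C (Alice): max(15, 7) = 15
D (Alice): max(13, 2) = 13
B (Bob): min(15, 13) = 13
F (Alice): max(6, 1) = 6
G (Alice): max(8, 13) = 13
E (Bob): min(6, 13) = 6
Root (Alice): max(13, 6) = 13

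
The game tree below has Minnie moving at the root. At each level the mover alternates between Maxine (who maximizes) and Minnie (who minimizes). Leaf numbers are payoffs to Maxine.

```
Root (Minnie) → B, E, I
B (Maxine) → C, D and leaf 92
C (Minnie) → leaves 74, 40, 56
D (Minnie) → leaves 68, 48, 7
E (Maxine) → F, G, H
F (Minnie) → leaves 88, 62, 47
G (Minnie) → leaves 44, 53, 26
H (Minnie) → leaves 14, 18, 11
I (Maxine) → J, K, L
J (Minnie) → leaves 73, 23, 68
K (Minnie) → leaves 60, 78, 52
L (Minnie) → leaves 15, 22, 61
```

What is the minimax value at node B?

C: min(74, 40, 56) = 40
D: min(68, 48, 7) = 7
B: max(40, 7, 92) = 92

92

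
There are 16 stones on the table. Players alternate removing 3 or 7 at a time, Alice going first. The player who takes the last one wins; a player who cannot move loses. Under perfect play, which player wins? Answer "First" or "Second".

Mark each pile size as W (mover wins) or L (mover loses):
i:   0  1  2  3  4  5  6  7  8  9 10 11 12 13 14 15 16
     L  L  L  W  W  W  L  W  W  W  L  L  L  W  W  W  L
Position 16 is L, so the second player wins.

Second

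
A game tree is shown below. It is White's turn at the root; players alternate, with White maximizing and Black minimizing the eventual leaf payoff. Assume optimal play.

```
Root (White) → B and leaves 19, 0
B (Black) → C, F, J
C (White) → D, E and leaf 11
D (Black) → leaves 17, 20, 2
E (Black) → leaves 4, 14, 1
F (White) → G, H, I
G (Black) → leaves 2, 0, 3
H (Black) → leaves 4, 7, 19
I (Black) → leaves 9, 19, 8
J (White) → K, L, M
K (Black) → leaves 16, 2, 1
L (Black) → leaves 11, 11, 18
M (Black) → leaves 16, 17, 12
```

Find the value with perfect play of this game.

19

D (Black): min(17, 20, 2) = 2
E (Black): min(4, 14, 1) = 1
C (White): max(2, 1, 11) = 11
G (Black): min(2, 0, 3) = 0
H (Black): min(4, 7, 19) = 4
I (Black): min(9, 19, 8) = 8
F (White): max(0, 4, 8) = 8
K (Black): min(16, 2, 1) = 1
L (Black): min(11, 11, 18) = 11
M (Black): min(16, 17, 12) = 12
J (White): max(1, 11, 12) = 12
B (Black): min(11, 8, 12) = 8
Root (White): max(8, 19, 0) = 19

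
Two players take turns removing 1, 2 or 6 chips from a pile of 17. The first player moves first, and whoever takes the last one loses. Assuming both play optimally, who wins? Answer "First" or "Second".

Compute winning (W) and losing (L) positions by backward induction:
i:   0  1  2  3  4  5  6  7  8  9 10 11 12 13 14 15 16 17
     W  L  W  W  L  W  W  W  L  W  W  L  W  W  W  L  W  W
Position 17 is W, so the first player wins.

First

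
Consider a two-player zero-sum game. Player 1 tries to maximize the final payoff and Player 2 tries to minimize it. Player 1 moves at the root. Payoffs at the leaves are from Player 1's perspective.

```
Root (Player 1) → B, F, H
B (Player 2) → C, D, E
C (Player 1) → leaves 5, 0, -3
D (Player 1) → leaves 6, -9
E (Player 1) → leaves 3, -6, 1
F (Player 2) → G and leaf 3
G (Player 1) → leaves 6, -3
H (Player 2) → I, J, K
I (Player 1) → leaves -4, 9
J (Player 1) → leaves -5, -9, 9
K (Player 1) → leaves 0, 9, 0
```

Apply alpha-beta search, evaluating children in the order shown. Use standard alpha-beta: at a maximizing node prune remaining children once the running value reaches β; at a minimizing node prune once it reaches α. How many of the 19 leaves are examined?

17

C [α=-∞,β=+∞]: v=5
D [α=-∞,β=5]: v=6 after child 1 ≥ β → β-cutoff, skip 1
E [α=-∞,β=5]: v=3
B [α=-∞,β=+∞]: v=3
G [α=3,β=+∞]: v=6
F [α=3,β=+∞]: v=3
I [α=3,β=+∞]: v=9
J [α=3,β=9]: v=9
K [α=3,β=9]: v=9 after child 2 ≥ β → β-cutoff, skip 1
H [α=3,β=+∞]: v=9
Root [α=-∞,β=+∞]: v=9
Leaves evaluated: 17 of 19.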